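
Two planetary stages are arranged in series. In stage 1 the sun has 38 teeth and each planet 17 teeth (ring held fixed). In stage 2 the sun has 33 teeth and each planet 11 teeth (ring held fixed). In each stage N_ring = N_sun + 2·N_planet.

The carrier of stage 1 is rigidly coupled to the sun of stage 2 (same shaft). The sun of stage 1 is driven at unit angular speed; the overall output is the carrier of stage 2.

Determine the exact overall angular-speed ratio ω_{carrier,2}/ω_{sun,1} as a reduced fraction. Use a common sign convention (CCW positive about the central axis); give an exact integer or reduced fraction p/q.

Stage 1: N_ring = 38 + 2·17 = 72
Stage 1: 38(ω_s−ω_c) = −72(ω_r−ω_c),  ω_r=0, ω_s=1
Stage 1: 38(1−ω_c) = −72(0−ω_c)  ⇒  110ω_c = 38  ⇒  ω_c = 19/55
  ⇒ ω_c¹/ω_s¹ = 19/55
Stage 2: N_ring = 33 + 2·11 = 55
Stage 2: 33(ω_s−ω_c) = −55(ω_r−ω_c),  ω_r=0, ω_s=1
Stage 2: 33(1−ω_c) = −55(0−ω_c)  ⇒  88ω_c = 33  ⇒  ω_c = 3/8
  ⇒ ω_c²/ω_s² = 3/8
Coupling ω_s² = ω_c¹ ⇒ overall = 19/55 × 3/8 = 57/440

57/440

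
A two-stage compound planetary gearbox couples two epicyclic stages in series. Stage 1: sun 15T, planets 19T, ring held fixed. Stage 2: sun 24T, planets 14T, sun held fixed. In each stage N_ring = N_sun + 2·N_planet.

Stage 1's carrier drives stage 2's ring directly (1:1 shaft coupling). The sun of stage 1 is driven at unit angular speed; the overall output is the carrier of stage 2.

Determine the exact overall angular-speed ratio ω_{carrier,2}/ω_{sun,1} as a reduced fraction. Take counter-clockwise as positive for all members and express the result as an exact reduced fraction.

195/1292

Stage 1: N_ring = 15 + 2·19 = 53
Stage 1: 15(ω_s−ω_c) = −53(ω_r−ω_c),  ω_r=0, ω_s=1
Stage 1: 15(1−ω_c) = −53(0−ω_c)  ⇒  68ω_c = 15  ⇒  ω_c = 15/68
  ⇒ ω_c¹/ω_s¹ = 15/68
Stage 2: N_ring = 24 + 2·14 = 52
Stage 2: 24(ω_s−ω_c) = −52(ω_r−ω_c),  ω_s=0, ω_r=1
Stage 2: 24(0−ω_c) = −52(1−ω_c)  ⇒  76ω_c = 52  ⇒  ω_c = 13/19
  ⇒ ω_c²/ω_r² = 13/19
Coupling ω_r² = ω_c¹ ⇒ overall = 15/68 × 13/19 = 195/1292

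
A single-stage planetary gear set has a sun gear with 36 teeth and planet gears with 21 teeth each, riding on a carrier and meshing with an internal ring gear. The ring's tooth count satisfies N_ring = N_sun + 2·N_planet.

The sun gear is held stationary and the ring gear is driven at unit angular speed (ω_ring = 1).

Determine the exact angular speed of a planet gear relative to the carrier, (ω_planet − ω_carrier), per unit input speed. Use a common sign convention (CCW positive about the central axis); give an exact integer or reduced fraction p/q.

156/133

N_ring = 36 + 2·21 = 78
36(ω_s−ω_c) = −78(ω_r−ω_c),  ω_s=0, ω_r=1
36(0−ω_c) = −78(1−ω_c)  ⇒  114ω_c = 78  ⇒  ω_c = 13/19
sun–planet: 36·(0−13/19) = −21·(ω_p−ω_c)  ⇒  ω_p−ω_c = −(36/21)·(-13/19) = 156/133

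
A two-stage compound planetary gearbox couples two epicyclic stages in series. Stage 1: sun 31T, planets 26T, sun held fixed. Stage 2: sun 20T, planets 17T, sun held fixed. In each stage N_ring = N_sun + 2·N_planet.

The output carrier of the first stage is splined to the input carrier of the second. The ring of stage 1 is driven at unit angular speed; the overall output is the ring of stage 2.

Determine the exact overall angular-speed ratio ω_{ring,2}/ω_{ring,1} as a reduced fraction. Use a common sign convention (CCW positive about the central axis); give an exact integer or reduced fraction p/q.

3071/3078

Stage 1: N_ring = 31 + 2·26 = 83
Stage 1: 31(ω_s−ω_c) = −83(ω_r−ω_c),  ω_s=0, ω_r=1
Stage 1: 31(0−ω_c) = −83(1−ω_c)  ⇒  114ω_c = 83  ⇒  ω_c = 83/114
  ⇒ ω_c¹/ω_r¹ = 83/114
Stage 2: N_ring = 20 + 2·17 = 54
Stage 2: 20(ω_s−ω_c) = −54(ω_r−ω_c),  ω_s=0, ω_c=1
Stage 2: ω_r = 1 − (20/54)(0−1) = 37/27
  ⇒ ω_r²/ω_c² = 37/27
Coupling ω_c² = ω_c¹ ⇒ overall = 83/114 × 37/27 = 3071/3078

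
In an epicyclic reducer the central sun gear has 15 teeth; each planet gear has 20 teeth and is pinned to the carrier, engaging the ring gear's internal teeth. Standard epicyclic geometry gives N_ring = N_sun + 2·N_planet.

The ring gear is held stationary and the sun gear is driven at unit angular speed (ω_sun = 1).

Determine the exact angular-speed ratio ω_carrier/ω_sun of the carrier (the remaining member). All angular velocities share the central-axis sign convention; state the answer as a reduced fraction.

3/14

N_ring = 15 + 2·20 = 55
15(ω_s−ω_c) = −55(ω_r−ω_c),  ω_r=0, ω_s=1
15(1−ω_c) = −55(0−ω_c)  ⇒  70ω_c = 15  ⇒  ω_c = 3/14
ω_c/ω_s = 3/14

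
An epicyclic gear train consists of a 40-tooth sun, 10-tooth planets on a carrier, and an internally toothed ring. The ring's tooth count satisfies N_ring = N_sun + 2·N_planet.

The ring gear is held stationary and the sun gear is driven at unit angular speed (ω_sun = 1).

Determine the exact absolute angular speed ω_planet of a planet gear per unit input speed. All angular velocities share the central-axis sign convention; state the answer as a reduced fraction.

N_ring = 40 + 2·10 = 60
40(ω_s−ω_c) = −60(ω_r−ω_c),  ω_r=0, ω_s=1
40(1−ω_c) = −60(0−ω_c)  ⇒  100ω_c = 40  ⇒  ω_c = 2/5
sun–planet: 40·(1−2/5) = −10·(ω_p−ω_c)  ⇒  ω_p−ω_c = −(40/10)·(3/5) = -12/5
ω_p = 2/5 − 12/5 = -2

-2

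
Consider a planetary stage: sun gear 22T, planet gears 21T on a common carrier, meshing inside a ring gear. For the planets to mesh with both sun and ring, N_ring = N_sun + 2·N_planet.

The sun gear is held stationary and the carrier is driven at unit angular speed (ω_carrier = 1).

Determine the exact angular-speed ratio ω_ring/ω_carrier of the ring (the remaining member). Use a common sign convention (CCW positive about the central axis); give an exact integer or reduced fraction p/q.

43/32

N_ring = 22 + 2·21 = 64
22(ω_s−ω_c) = −64(ω_r−ω_c),  ω_s=0, ω_c=1
ω_r = 1 − (22/64)(0−1) = 43/32
ω_r/ω_c = 43/32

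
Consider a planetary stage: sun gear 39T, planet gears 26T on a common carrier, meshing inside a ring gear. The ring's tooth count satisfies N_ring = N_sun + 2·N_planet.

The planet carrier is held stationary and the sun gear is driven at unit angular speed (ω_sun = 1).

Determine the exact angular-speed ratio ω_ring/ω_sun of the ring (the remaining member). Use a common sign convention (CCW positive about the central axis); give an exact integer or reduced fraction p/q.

-3/7

N_ring = 39 + 2·26 = 91
39(ω_s−ω_c) = −91(ω_r−ω_c),  ω_c=0, ω_s=1
ω_r = 0 − (39/91)(1−0) = -3/7
ω_r/ω_s = -3/7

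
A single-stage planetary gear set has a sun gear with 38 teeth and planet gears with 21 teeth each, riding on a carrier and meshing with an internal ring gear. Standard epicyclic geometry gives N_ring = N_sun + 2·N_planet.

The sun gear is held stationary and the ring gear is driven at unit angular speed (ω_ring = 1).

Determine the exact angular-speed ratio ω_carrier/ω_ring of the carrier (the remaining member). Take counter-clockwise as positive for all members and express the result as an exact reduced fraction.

N_ring = 38 + 2·21 = 80
38(ω_s−ω_c) = −80(ω_r−ω_c),  ω_s=0, ω_r=1
38(0−ω_c) = −80(1−ω_c)  ⇒  118ω_c = 80  ⇒  ω_c = 40/59
ω_c/ω_r = 40/59

40/59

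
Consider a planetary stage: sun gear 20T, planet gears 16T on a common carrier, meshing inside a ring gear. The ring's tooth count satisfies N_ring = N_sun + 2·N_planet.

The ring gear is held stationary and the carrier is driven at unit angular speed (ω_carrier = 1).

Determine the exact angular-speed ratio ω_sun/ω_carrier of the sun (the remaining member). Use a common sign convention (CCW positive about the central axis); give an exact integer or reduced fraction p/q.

N_ring = 20 + 2·16 = 52
20(ω_s−ω_c) = −52(ω_r−ω_c),  ω_r=0, ω_c=1
ω_s = 1 − (52/20)(0−1) = 18/5
ω_s/ω_c = 18/5

18/5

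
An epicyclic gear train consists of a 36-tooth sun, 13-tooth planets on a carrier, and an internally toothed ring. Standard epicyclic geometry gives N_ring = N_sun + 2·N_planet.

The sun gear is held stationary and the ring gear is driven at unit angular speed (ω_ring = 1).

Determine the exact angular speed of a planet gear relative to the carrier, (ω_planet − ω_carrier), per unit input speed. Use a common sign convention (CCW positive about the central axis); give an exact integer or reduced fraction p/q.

N_ring = 36 + 2·13 = 62
36(ω_s−ω_c) = −62(ω_r−ω_c),  ω_s=0, ω_r=1
36(0−ω_c) = −62(1−ω_c)  ⇒  98ω_c = 62  ⇒  ω_c = 31/49
sun–planet: 36·(0−31/49) = −13·(ω_p−ω_c)  ⇒  ω_p−ω_c = −(36/13)·(-31/49) = 1116/637

1116/637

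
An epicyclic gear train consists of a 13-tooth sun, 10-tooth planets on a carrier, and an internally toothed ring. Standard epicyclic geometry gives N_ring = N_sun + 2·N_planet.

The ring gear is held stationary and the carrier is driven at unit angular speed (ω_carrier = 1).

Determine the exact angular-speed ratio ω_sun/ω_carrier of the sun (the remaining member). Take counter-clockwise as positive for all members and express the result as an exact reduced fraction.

46/13

N_ring = 13 + 2·10 = 33
13(ω_s−ω_c) = −33(ω_r−ω_c),  ω_r=0, ω_c=1
ω_s = 1 − (33/13)(0−1) = 46/13
ω_s/ω_c = 46/13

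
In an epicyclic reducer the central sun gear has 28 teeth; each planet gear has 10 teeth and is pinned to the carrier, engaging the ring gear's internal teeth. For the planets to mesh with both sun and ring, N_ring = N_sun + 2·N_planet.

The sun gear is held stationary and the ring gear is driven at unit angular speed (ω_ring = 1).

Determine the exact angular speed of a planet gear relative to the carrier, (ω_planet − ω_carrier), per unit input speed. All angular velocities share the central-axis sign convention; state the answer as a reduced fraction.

168/95

N_ring = 28 + 2·10 = 48
28(ω_s−ω_c) = −48(ω_r−ω_c),  ω_s=0, ω_r=1
28(0−ω_c) = −48(1−ω_c)  ⇒  76ω_c = 48  ⇒  ω_c = 12/19
sun–planet: 28·(0−12/19) = −10·(ω_p−ω_c)  ⇒  ω_p−ω_c = −(28/10)·(-12/19) = 168/95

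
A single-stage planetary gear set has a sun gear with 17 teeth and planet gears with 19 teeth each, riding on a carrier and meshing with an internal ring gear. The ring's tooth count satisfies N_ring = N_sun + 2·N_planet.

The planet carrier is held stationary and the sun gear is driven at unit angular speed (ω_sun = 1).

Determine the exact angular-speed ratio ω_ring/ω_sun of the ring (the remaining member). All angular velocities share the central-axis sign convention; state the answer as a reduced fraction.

-17/55

N_ring = 17 + 2·19 = 55
17(ω_s−ω_c) = −55(ω_r−ω_c),  ω_c=0, ω_s=1
ω_r = 0 − (17/55)(1−0) = -17/55
ω_r/ω_s = -17/55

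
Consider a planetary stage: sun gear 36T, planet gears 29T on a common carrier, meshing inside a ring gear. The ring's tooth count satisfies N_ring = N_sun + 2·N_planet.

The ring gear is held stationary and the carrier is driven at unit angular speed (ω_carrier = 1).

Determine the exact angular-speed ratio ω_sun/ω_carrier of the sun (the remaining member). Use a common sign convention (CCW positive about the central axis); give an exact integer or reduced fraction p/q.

65/18

N_ring = 36 + 2·29 = 94
36(ω_s−ω_c) = −94(ω_r−ω_c),  ω_r=0, ω_c=1
ω_s = 1 − (94/36)(0−1) = 65/18
ω_s/ω_c = 65/18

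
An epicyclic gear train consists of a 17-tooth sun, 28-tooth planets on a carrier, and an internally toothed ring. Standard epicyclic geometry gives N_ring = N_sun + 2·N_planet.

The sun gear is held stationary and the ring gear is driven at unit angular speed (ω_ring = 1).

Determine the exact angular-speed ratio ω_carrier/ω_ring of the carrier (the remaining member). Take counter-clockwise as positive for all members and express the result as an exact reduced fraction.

73/90

N_ring = 17 + 2·28 = 73
17(ω_s−ω_c) = −73(ω_r−ω_c),  ω_s=0, ω_r=1
17(0−ω_c) = −73(1−ω_c)  ⇒  90ω_c = 73  ⇒  ω_c = 73/90
ω_c/ω_r = 73/90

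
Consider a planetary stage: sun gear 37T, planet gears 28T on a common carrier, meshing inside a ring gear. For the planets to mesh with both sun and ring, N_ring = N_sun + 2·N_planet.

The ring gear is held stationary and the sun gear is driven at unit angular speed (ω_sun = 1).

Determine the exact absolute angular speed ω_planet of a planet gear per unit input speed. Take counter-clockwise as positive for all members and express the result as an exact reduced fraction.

N_ring = 37 + 2·28 = 93
37(ω_s−ω_c) = −93(ω_r−ω_c),  ω_r=0, ω_s=1
37(1−ω_c) = −93(0−ω_c)  ⇒  130ω_c = 37  ⇒  ω_c = 37/130
sun–planet: 37·(1−37/130) = −28·(ω_p−ω_c)  ⇒  ω_p−ω_c = −(37/28)·(93/130) = -3441/3640
ω_p = 37/130 − 3441/3640 = -37/56

-37/56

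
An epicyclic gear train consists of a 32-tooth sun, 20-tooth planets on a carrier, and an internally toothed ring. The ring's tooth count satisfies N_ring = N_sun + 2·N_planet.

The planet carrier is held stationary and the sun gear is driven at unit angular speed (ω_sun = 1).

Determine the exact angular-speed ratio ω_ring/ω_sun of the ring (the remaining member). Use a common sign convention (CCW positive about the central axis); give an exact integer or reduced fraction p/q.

-4/9

N_ring = 32 + 2·20 = 72
32(ω_s−ω_c) = −72(ω_r−ω_c),  ω_c=0, ω_s=1
ω_r = 0 − (32/72)(1−0) = -4/9
ω_r/ω_s = -4/9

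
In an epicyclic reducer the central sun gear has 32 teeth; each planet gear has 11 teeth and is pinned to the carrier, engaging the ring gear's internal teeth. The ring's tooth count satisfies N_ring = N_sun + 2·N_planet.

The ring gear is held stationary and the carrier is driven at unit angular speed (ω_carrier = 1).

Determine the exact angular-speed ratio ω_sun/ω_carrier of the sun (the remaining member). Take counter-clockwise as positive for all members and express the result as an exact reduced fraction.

43/16

N_ring = 32 + 2·11 = 54
32(ω_s−ω_c) = −54(ω_r−ω_c),  ω_r=0, ω_c=1
ω_s = 1 − (54/32)(0−1) = 43/16
ω_s/ω_c = 43/16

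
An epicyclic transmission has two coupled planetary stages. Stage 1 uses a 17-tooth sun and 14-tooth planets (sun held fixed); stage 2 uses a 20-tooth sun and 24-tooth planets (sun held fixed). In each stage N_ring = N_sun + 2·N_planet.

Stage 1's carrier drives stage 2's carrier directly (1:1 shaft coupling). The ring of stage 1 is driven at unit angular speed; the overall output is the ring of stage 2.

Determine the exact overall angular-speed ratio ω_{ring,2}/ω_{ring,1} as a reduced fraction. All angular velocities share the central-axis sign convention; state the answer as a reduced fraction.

495/527

Stage 1: N_ring = 17 + 2·14 = 45
Stage 1: 17(ω_s−ω_c) = −45(ω_r−ω_c),  ω_s=0, ω_r=1
Stage 1: 17(0−ω_c) = −45(1−ω_c)  ⇒  62ω_c = 45  ⇒  ω_c = 45/62
  ⇒ ω_c¹/ω_r¹ = 45/62
Stage 2: N_ring = 20 + 2·24 = 68
Stage 2: 20(ω_s−ω_c) = −68(ω_r−ω_c),  ω_s=0, ω_c=1
Stage 2: ω_r = 1 − (20/68)(0−1) = 22/17
  ⇒ ω_r²/ω_c² = 22/17
Coupling ω_c² = ω_c¹ ⇒ overall = 45/62 × 22/17 = 495/527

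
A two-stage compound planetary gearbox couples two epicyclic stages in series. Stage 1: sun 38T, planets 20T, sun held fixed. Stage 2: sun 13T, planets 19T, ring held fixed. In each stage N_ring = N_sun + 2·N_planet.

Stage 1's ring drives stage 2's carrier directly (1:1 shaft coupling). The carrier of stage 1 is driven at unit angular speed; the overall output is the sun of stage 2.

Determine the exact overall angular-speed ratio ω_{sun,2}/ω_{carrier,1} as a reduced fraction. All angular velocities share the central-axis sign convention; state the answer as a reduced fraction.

3712/507

Stage 1: N_ring = 38 + 2·20 = 78
Stage 1: 38(ω_s−ω_c) = −78(ω_r−ω_c),  ω_s=0, ω_c=1
Stage 1: ω_r = 1 − (38/78)(0−1) = 58/39
  ⇒ ω_r¹/ω_c¹ = 58/39
Stage 2: N_ring = 13 + 2·19 = 51
Stage 2: 13(ω_s−ω_c) = −51(ω_r−ω_c),  ω_r=0, ω_c=1
Stage 2: ω_s = 1 − (51/13)(0−1) = 64/13
  ⇒ ω_s²/ω_c² = 64/13
Coupling ω_c² = ω_r¹ ⇒ overall = 58/39 × 64/13 = 3712/507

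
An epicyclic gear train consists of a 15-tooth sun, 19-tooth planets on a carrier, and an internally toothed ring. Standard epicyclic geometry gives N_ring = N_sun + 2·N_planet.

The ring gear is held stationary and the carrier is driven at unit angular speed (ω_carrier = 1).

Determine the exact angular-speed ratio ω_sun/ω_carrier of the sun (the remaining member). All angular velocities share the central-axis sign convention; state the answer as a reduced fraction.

N_ring = 15 + 2·19 = 53
15(ω_s−ω_c) = −53(ω_r−ω_c),  ω_r=0, ω_c=1
ω_s = 1 − (53/15)(0−1) = 68/15
ω_s/ω_c = 68/15

68/15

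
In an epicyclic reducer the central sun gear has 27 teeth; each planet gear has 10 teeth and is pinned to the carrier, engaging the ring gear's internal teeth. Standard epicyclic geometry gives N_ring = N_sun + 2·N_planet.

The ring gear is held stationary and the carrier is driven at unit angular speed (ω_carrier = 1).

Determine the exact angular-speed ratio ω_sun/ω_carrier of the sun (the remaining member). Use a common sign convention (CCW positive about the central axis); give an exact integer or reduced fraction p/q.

74/27

N_ring = 27 + 2·10 = 47
27(ω_s−ω_c) = −47(ω_r−ω_c),  ω_r=0, ω_c=1
ω_s = 1 − (47/27)(0−1) = 74/27
ω_s/ω_c = 74/27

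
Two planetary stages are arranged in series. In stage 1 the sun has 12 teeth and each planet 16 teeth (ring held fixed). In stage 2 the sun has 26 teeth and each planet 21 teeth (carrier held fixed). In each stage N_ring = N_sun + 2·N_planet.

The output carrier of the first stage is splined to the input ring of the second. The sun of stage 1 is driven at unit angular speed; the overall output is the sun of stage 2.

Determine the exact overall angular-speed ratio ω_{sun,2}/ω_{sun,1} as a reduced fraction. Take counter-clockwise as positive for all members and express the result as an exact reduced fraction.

-51/91

Stage 1: N_ring = 12 + 2·16 = 44
Stage 1: 12(ω_s−ω_c) = −44(ω_r−ω_c),  ω_r=0, ω_s=1
Stage 1: 12(1−ω_c) = −44(0−ω_c)  ⇒  56ω_c = 12  ⇒  ω_c = 3/14
  ⇒ ω_c¹/ω_s¹ = 3/14
Stage 2: N_ring = 26 + 2·21 = 68
Stage 2: 26(ω_s−ω_c) = −68(ω_r−ω_c),  ω_c=0, ω_r=1
Stage 2: ω_s = 0 − (68/26)(1−0) = -34/13
  ⇒ ω_s²/ω_r² = -34/13
Coupling ω_r² = ω_c¹ ⇒ overall = 3/14 × -34/13 = -51/91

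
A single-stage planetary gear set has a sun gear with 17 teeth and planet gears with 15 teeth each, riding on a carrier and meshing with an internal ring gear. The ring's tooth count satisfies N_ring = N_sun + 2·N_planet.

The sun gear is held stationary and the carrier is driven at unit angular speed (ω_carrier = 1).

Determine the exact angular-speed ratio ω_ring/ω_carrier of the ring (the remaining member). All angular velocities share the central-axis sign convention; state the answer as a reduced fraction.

N_ring = 17 + 2·15 = 47
17(ω_s−ω_c) = −47(ω_r−ω_c),  ω_s=0, ω_c=1
ω_r = 1 − (17/47)(0−1) = 64/47
ω_r/ω_c = 64/47

64/47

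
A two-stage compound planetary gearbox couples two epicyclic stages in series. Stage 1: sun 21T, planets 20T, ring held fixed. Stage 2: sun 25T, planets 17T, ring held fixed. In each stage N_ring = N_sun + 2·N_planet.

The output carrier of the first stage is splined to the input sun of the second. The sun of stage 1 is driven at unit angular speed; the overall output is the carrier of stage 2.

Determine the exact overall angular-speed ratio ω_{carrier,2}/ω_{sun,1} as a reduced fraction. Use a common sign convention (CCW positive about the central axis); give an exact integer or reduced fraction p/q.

25/328

Stage 1: N_ring = 21 + 2·20 = 61
Stage 1: 21(ω_s−ω_c) = −61(ω_r−ω_c),  ω_r=0, ω_s=1
Stage 1: 21(1−ω_c) = −61(0−ω_c)  ⇒  82ω_c = 21  ⇒  ω_c = 21/82
  ⇒ ω_c¹/ω_s¹ = 21/82
Stage 2: N_ring = 25 + 2·17 = 59
Stage 2: 25(ω_s−ω_c) = −59(ω_r−ω_c),  ω_r=0, ω_s=1
Stage 2: 25(1−ω_c) = −59(0−ω_c)  ⇒  84ω_c = 25  ⇒  ω_c = 25/84
  ⇒ ω_c²/ω_s² = 25/84
Coupling ω_s² = ω_c¹ ⇒ overall = 21/82 × 25/84 = 25/328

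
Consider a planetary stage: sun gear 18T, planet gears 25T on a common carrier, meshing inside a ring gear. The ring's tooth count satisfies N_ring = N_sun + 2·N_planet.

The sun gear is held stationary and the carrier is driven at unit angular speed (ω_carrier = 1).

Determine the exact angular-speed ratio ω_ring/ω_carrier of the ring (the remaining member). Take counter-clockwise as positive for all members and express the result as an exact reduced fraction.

43/34

N_ring = 18 + 2·25 = 68
18(ω_s−ω_c) = −68(ω_r−ω_c),  ω_s=0, ω_c=1
ω_r = 1 − (18/68)(0−1) = 43/34
ω_r/ω_c = 43/34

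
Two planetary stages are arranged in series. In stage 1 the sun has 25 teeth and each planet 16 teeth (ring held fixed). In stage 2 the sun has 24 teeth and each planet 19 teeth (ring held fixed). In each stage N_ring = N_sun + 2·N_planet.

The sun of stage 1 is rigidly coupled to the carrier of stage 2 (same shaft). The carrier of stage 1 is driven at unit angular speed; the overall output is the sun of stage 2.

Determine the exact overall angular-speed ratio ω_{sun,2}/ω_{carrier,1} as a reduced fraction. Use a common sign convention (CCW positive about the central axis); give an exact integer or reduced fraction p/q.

1763/150

Stage 1: N_ring = 25 + 2·16 = 57
Stage 1: 25(ω_s−ω_c) = −57(ω_r−ω_c),  ω_r=0, ω_c=1
Stage 1: ω_s = 1 − (57/25)(0−1) = 82/25
  ⇒ ω_s¹/ω_c¹ = 82/25
Stage 2: N_ring = 24 + 2·19 = 62
Stage 2: 24(ω_s−ω_c) = −62(ω_r−ω_c),  ω_r=0, ω_c=1
Stage 2: ω_s = 1 − (62/24)(0−1) = 43/12
  ⇒ ω_s²/ω_c² = 43/12
Coupling ω_c² = ω_s¹ ⇒ overall = 82/25 × 43/12 = 1763/150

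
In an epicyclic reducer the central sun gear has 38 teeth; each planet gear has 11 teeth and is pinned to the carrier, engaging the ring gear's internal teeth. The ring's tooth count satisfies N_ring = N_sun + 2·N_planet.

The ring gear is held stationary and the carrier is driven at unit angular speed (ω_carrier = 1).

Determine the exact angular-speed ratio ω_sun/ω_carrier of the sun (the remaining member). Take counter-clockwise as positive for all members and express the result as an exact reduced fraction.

49/19

N_ring = 38 + 2·11 = 60
38(ω_s−ω_c) = −60(ω_r−ω_c),  ω_r=0, ω_c=1
ω_s = 1 − (60/38)(0−1) = 49/19
ω_s/ω_c = 49/19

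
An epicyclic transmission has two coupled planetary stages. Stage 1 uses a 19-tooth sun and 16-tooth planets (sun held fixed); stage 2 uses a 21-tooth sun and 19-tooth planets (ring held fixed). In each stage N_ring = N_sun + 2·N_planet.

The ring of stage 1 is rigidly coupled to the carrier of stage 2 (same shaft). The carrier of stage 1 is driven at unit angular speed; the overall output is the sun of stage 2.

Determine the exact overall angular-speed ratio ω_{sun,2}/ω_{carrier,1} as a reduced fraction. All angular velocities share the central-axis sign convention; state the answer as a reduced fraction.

800/153

Stage 1: N_ring = 19 + 2·16 = 51
Stage 1: 19(ω_s−ω_c) = −51(ω_r−ω_c),  ω_s=0, ω_c=1
Stage 1: ω_r = 1 − (19/51)(0−1) = 70/51
  ⇒ ω_r¹/ω_c¹ = 70/51
Stage 2: N_ring = 21 + 2·19 = 59
Stage 2: 21(ω_s−ω_c) = −59(ω_r−ω_c),  ω_r=0, ω_c=1
Stage 2: ω_s = 1 − (59/21)(0−1) = 80/21
  ⇒ ω_s²/ω_c² = 80/21
Coupling ω_c² = ω_r¹ ⇒ overall = 70/51 × 80/21 = 800/153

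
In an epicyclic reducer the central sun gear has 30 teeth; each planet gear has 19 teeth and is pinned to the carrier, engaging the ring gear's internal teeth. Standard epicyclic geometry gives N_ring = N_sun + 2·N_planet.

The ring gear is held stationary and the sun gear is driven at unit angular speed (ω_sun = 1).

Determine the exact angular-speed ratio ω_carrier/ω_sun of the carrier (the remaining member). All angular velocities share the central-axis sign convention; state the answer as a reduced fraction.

15/49

N_ring = 30 + 2·19 = 68
30(ω_s−ω_c) = −68(ω_r−ω_c),  ω_r=0, ω_s=1
30(1−ω_c) = −68(0−ω_c)  ⇒  98ω_c = 30  ⇒  ω_c = 15/49
ω_c/ω_s = 15/49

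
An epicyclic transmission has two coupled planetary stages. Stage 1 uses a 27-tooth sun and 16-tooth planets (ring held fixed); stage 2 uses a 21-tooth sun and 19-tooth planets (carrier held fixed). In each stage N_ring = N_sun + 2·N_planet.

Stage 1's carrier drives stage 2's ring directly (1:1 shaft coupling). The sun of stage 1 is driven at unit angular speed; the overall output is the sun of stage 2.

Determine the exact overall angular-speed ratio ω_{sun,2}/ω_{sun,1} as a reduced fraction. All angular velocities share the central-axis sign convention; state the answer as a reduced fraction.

-531/602

Stage 1: N_ring = 27 + 2·16 = 59
Stage 1: 27(ω_s−ω_c) = −59(ω_r−ω_c),  ω_r=0, ω_s=1
Stage 1: 27(1−ω_c) = −59(0−ω_c)  ⇒  86ω_c = 27  ⇒  ω_c = 27/86
  ⇒ ω_c¹/ω_s¹ = 27/86
Stage 2: N_ring = 21 + 2·19 = 59
Stage 2: 21(ω_s−ω_c) = −59(ω_r−ω_c),  ω_c=0, ω_r=1
Stage 2: ω_s = 0 − (59/21)(1−0) = -59/21
  ⇒ ω_s²/ω_r² = -59/21
Coupling ω_r² = ω_c¹ ⇒ overall = 27/86 × -59/21 = -531/602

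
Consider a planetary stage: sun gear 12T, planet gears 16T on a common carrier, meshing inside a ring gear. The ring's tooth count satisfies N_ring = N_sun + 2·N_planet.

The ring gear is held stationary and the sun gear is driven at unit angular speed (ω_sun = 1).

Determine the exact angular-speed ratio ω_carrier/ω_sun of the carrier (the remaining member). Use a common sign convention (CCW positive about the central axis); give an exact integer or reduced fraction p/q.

3/14

N_ring = 12 + 2·16 = 44
12(ω_s−ω_c) = −44(ω_r−ω_c),  ω_r=0, ω_s=1
12(1−ω_c) = −44(0−ω_c)  ⇒  56ω_c = 12  ⇒  ω_c = 3/14
ω_c/ω_s = 3/14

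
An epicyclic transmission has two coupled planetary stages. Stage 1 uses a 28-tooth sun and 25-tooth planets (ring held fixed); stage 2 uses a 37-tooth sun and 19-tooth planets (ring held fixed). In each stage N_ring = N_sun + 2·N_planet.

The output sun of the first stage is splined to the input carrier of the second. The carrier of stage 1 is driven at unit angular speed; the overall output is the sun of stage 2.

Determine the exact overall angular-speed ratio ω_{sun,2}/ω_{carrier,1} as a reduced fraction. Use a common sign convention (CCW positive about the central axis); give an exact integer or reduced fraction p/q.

424/37

Stage 1: N_ring = 28 + 2·25 = 78
Stage 1: 28(ω_s−ω_c) = −78(ω_r−ω_c),  ω_r=0, ω_c=1
Stage 1: ω_s = 1 − (78/28)(0−1) = 53/14
  ⇒ ω_s¹/ω_c¹ = 53/14
Stage 2: N_ring = 37 + 2·19 = 75
Stage 2: 37(ω_s−ω_c) = −75(ω_r−ω_c),  ω_r=0, ω_c=1
Stage 2: ω_s = 1 − (75/37)(0−1) = 112/37
  ⇒ ω_s²/ω_c² = 112/37
Coupling ω_c² = ω_s¹ ⇒ overall = 53/14 × 112/37 = 424/37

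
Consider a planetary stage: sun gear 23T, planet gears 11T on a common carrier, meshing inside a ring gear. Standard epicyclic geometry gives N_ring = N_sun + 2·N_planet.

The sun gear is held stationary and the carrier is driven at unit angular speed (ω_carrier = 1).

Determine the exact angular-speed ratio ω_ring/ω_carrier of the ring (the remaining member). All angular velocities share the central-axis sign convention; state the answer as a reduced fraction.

68/45

N_ring = 23 + 2·11 = 45
23(ω_s−ω_c) = −45(ω_r−ω_c),  ω_s=0, ω_c=1
ω_r = 1 − (23/45)(0−1) = 68/45
ω_r/ω_c = 68/45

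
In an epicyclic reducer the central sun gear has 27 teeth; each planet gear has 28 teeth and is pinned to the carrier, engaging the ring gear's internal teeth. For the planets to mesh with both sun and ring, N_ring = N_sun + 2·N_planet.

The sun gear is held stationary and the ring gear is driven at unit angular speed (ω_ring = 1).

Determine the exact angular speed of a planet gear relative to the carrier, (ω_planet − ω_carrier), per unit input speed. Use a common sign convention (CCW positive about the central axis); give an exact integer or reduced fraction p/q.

N_ring = 27 + 2·28 = 83
27(ω_s−ω_c) = −83(ω_r−ω_c),  ω_s=0, ω_r=1
27(0−ω_c) = −83(1−ω_c)  ⇒  110ω_c = 83  ⇒  ω_c = 83/110
sun–planet: 27·(0−83/110) = −28·(ω_p−ω_c)  ⇒  ω_p−ω_c = −(27/28)·(-83/110) = 2241/3080

2241/3080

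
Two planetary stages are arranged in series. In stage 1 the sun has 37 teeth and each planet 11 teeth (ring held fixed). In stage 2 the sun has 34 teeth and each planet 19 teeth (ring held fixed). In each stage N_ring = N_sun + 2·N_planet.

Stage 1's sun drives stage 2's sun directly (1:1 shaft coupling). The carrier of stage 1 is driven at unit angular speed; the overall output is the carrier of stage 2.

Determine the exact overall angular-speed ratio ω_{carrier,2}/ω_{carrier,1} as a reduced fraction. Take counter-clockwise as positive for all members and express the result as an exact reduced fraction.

Stage 1: N_ring = 37 + 2·11 = 59
Stage 1: 37(ω_s−ω_c) = −59(ω_r−ω_c),  ω_r=0, ω_c=1
Stage 1: ω_s = 1 − (59/37)(0−1) = 96/37
  ⇒ ω_s¹/ω_c¹ = 96/37
Stage 2: N_ring = 34 + 2·19 = 72
Stage 2: 34(ω_s−ω_c) = −72(ω_r−ω_c),  ω_r=0, ω_s=1
Stage 2: 34(1−ω_c) = −72(0−ω_c)  ⇒  106ω_c = 34  ⇒  ω_c = 17/53
  ⇒ ω_c²/ω_s² = 17/53
Coupling ω_s² = ω_s¹ ⇒ overall = 96/37 × 17/53 = 1632/1961

1632/1961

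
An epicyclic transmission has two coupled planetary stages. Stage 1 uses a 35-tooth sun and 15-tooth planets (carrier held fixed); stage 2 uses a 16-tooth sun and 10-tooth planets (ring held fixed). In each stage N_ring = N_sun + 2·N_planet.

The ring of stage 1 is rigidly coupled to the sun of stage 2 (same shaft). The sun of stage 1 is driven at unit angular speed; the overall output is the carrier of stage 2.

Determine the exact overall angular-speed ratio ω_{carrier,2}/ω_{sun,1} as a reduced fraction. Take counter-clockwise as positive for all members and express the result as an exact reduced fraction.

Stage 1: N_ring = 35 + 2·15 = 65
Stage 1: 35(ω_s−ω_c) = −65(ω_r−ω_c),  ω_c=0, ω_s=1
Stage 1: ω_r = 0 − (35/65)(1−0) = -7/13
  ⇒ ω_r¹/ω_s¹ = -7/13
Stage 2: N_ring = 16 + 2·10 = 36
Stage 2: 16(ω_s−ω_c) = −36(ω_r−ω_c),  ω_r=0, ω_s=1
Stage 2: 16(1−ω_c) = −36(0−ω_c)  ⇒  52ω_c = 16  ⇒  ω_c = 4/13
  ⇒ ω_c²/ω_s² = 4/13
Coupling ω_s² = ω_r¹ ⇒ overall = -7/13 × 4/13 = -28/169

-28/169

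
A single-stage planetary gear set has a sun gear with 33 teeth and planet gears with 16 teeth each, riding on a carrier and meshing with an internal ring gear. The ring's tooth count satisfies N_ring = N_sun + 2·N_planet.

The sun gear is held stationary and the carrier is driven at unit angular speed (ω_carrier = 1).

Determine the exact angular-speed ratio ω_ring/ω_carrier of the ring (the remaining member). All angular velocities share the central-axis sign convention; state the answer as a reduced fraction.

N_ring = 33 + 2·16 = 65
33(ω_s−ω_c) = −65(ω_r−ω_c),  ω_s=0, ω_c=1
ω_r = 1 − (33/65)(0−1) = 98/65
ω_r/ω_c = 98/65

98/65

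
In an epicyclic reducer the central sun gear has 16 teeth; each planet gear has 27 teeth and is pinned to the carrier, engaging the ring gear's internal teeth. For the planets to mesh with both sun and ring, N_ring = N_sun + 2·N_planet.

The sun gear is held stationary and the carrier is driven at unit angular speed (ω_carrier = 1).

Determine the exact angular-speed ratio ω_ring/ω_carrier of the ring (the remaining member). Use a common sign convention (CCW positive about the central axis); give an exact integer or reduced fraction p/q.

43/35

N_ring = 16 + 2·27 = 70
16(ω_s−ω_c) = −70(ω_r−ω_c),  ω_s=0, ω_c=1
ω_r = 1 − (16/70)(0−1) = 43/35
ω_r/ω_c = 43/35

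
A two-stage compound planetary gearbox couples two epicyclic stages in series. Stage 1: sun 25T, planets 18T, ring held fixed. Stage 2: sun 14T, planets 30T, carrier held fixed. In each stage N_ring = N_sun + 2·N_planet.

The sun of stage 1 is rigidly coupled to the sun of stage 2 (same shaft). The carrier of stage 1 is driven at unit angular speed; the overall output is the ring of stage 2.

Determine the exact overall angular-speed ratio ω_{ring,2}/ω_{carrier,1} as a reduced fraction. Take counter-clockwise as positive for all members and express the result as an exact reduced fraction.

-602/925

Stage 1: N_ring = 25 + 2·18 = 61
Stage 1: 25(ω_s−ω_c) = −61(ω_r−ω_c),  ω_r=0, ω_c=1
Stage 1: ω_s = 1 − (61/25)(0−1) = 86/25
  ⇒ ω_s¹/ω_c¹ = 86/25
Stage 2: N_ring = 14 + 2·30 = 74
Stage 2: 14(ω_s−ω_c) = −74(ω_r−ω_c),  ω_c=0, ω_s=1
Stage 2: ω_r = 0 − (14/74)(1−0) = -7/37
  ⇒ ω_r²/ω_s² = -7/37
Coupling ω_s² = ω_s¹ ⇒ overall = 86/25 × -7/37 = -602/925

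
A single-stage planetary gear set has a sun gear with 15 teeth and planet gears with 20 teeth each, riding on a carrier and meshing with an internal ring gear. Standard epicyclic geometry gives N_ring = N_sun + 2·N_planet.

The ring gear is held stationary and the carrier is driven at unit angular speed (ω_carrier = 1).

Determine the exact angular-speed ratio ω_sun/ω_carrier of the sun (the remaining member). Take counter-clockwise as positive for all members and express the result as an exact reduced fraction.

14/3

N_ring = 15 + 2·20 = 55
15(ω_s−ω_c) = −55(ω_r−ω_c),  ω_r=0, ω_c=1
ω_s = 1 − (55/15)(0−1) = 14/3
ω_s/ω_c = 14/3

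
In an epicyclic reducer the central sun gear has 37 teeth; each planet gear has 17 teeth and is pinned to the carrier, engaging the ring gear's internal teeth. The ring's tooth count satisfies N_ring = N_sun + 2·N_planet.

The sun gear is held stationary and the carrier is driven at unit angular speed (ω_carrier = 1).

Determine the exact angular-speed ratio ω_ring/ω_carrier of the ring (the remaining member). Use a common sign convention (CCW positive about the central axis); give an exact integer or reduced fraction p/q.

N_ring = 37 + 2·17 = 71
37(ω_s−ω_c) = −71(ω_r−ω_c),  ω_s=0, ω_c=1
ω_r = 1 − (37/71)(0−1) = 108/71
ω_r/ω_c = 108/71

108/71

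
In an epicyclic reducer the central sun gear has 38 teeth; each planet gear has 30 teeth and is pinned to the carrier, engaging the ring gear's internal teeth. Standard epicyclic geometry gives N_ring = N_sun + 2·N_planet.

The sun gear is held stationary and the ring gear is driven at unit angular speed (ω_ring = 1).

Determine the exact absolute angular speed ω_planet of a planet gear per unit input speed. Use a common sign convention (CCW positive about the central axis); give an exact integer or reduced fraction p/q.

49/30

N_ring = 38 + 2·30 = 98
38(ω_s−ω_c) = −98(ω_r−ω_c),  ω_s=0, ω_r=1
38(0−ω_c) = −98(1−ω_c)  ⇒  136ω_c = 98  ⇒  ω_c = 49/68
sun–planet: 38·(0−49/68) = −30·(ω_p−ω_c)  ⇒  ω_p−ω_c = −(38/30)·(-49/68) = 931/1020
ω_p = 49/68 + 931/1020 = 49/30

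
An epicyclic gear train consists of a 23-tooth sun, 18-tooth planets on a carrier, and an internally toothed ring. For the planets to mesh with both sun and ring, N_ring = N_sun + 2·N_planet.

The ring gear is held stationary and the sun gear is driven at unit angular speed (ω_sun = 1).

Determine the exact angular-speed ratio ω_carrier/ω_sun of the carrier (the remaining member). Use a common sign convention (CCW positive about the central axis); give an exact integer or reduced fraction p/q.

N_ring = 23 + 2·18 = 59
23(ω_s−ω_c) = −59(ω_r−ω_c),  ω_r=0, ω_s=1
23(1−ω_c) = −59(0−ω_c)  ⇒  82ω_c = 23  ⇒  ω_c = 23/82
ω_c/ω_s = 23/82

23/82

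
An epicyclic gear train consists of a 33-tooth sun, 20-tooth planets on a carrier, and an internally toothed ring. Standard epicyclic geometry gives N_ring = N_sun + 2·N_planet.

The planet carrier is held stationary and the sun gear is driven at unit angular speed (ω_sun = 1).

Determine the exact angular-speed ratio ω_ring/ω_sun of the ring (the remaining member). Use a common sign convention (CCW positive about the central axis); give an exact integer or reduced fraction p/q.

-33/73

N_ring = 33 + 2·20 = 73
33(ω_s−ω_c) = −73(ω_r−ω_c),  ω_c=0, ω_s=1
ω_r = 0 − (33/73)(1−0) = -33/73
ω_r/ω_s = -33/73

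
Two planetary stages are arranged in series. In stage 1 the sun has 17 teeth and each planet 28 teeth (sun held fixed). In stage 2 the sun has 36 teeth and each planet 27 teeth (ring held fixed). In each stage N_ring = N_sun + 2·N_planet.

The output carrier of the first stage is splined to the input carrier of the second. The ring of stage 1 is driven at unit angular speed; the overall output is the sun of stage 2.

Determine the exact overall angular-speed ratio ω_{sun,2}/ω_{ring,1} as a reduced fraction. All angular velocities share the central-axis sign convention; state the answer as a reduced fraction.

Stage 1: N_ring = 17 + 2·28 = 73
Stage 1: 17(ω_s−ω_c) = −73(ω_r−ω_c),  ω_s=0, ω_r=1
Stage 1: 17(0−ω_c) = −73(1−ω_c)  ⇒  90ω_c = 73  ⇒  ω_c = 73/90
  ⇒ ω_c¹/ω_r¹ = 73/90
Stage 2: N_ring = 36 + 2·27 = 90
Stage 2: 36(ω_s−ω_c) = −90(ω_r−ω_c),  ω_r=0, ω_c=1
Stage 2: ω_s = 1 − (90/36)(0−1) = 7/2
  ⇒ ω_s²/ω_c² = 7/2
Coupling ω_c² = ω_c¹ ⇒ overall = 73/90 × 7/2 = 511/180

511/180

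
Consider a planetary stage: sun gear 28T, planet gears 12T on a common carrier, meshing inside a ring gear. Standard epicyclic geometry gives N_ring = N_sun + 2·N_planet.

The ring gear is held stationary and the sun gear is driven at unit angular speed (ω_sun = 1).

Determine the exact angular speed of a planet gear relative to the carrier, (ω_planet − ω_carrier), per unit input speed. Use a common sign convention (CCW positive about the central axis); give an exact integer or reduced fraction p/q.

N_ring = 28 + 2·12 = 52
28(ω_s−ω_c) = −52(ω_r−ω_c),  ω_r=0, ω_s=1
28(1−ω_c) = −52(0−ω_c)  ⇒  80ω_c = 28  ⇒  ω_c = 7/20
sun–planet: 28·(1−7/20) = −12·(ω_p−ω_c)  ⇒  ω_p−ω_c = −(28/12)·(13/20) = -91/60

-91/60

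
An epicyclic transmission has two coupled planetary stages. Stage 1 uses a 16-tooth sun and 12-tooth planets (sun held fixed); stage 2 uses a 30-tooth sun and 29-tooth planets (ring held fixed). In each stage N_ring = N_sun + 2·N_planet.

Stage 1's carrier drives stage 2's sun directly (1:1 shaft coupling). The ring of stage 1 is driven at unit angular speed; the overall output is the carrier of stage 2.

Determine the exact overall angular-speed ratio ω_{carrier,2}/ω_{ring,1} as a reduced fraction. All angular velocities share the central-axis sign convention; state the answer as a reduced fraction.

75/413

Stage 1: N_ring = 16 + 2·12 = 40
Stage 1: 16(ω_s−ω_c) = −40(ω_r−ω_c),  ω_s=0, ω_r=1
Stage 1: 16(0−ω_c) = −40(1−ω_c)  ⇒  56ω_c = 40  ⇒  ω_c = 5/7
  ⇒ ω_c¹/ω_r¹ = 5/7
Stage 2: N_ring = 30 + 2·29 = 88
Stage 2: 30(ω_s−ω_c) = −88(ω_r−ω_c),  ω_r=0, ω_s=1
Stage 2: 30(1−ω_c) = −88(0−ω_c)  ⇒  118ω_c = 30  ⇒  ω_c = 15/59
  ⇒ ω_c²/ω_s² = 15/59
Coupling ω_s² = ω_c¹ ⇒ overall = 5/7 × 15/59 = 75/413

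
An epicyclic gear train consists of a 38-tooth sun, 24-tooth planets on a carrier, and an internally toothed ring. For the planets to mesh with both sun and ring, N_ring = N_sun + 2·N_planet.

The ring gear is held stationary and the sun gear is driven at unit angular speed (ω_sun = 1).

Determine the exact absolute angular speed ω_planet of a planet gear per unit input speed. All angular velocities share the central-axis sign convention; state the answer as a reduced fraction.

-19/24

N_ring = 38 + 2·24 = 86
38(ω_s−ω_c) = −86(ω_r−ω_c),  ω_r=0, ω_s=1
38(1−ω_c) = −86(0−ω_c)  ⇒  124ω_c = 38  ⇒  ω_c = 19/62
sun–planet: 38·(1−19/62) = −24·(ω_p−ω_c)  ⇒  ω_p−ω_c = −(38/24)·(43/62) = -817/744
ω_p = 19/62 − 817/744 = -19/24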